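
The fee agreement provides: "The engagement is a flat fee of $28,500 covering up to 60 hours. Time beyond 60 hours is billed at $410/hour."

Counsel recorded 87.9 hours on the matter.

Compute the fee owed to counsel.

Flat fee: $28,500.00
Excess hours: 87.9 − 60 = 27.9
Overrun: 27.9 × $410 = $11,439.00
Total: $28,500.00 + $11,439.00 = $39,939.00

$39,939.00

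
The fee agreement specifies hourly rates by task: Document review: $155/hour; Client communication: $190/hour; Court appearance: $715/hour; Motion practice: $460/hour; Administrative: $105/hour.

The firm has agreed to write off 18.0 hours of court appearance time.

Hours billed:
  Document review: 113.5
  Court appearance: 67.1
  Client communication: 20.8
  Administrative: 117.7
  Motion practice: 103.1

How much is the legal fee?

Document review: 113.5 × $155 = $17,592.50
Client communication: 20.8 × $190 = $3,952.00
Court appearance: 67.1 × $715 = $47,976.50
Motion practice: 103.1 × $460 = $47,426.00
Administrative: 117.7 × $105 = $12,358.50
Subtotal: $129,305.50
Write-off: 18.0 × $715 = $12,870.00
Total: $129,305.50 − $12,870.00 = $116,435.50

$116,435.50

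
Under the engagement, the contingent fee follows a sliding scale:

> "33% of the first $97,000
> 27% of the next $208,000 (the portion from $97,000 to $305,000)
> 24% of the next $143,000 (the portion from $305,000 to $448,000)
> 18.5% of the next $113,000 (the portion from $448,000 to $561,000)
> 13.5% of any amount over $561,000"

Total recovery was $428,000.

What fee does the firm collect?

First $97,000 at 33% = $32,010.00
Next $208,000 at 27% = $56,160.00
Remaining $123,000 at 24% = $29,520.00
Fee: $32,010.00 + $56,160.00 + $29,520.00 = $117,690.00

$117,690.00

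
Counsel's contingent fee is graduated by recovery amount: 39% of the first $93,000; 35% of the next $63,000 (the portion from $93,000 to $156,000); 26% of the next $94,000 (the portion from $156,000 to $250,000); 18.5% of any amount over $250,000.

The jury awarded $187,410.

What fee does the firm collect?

First $93,000 at 39% = $36,270.00
Next $63,000 at 35% = $22,050.00
Remaining $31,410 at 26% = $8,166.60
Fee: $36,270.00 + $22,050.00 + $8,166.60 = $66,486.60

$66,486.60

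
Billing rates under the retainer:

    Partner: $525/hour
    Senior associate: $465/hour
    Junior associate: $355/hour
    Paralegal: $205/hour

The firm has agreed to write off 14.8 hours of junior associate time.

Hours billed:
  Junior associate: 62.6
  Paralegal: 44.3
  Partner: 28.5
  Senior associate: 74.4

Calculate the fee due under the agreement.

Partner: 28.5 × $525 = $14,962.50
Senior associate: 74.4 × $465 = $34,596.00
Junior associate: 62.6 × $355 = $22,223.00
Paralegal: 44.3 × $205 = $9,081.50
Subtotal: $80,863.00
Write-off: 14.8 × $355 = $5,254.00
Total: $80,863.00 − $5,254.00 = $75,609.00

$75,609.00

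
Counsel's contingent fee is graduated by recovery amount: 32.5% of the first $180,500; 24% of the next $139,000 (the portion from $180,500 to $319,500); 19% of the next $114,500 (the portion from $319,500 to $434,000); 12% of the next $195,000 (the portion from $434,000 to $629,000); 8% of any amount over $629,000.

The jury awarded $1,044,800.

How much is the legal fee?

$170,441.50

First $180,500 at 32.5% = $58,662.50
Next $139,000 at 24% = $33,360.00
Next $114,500 at 19% = $21,755.00
Next $195,000 at 12% = $23,400.00
Remaining $415,800 at 8% = $33,264.00
Fee: $58,662.50 + $33,360.00 + $21,755.00 + $23,400.00 + $33,264.00 = $170,441.50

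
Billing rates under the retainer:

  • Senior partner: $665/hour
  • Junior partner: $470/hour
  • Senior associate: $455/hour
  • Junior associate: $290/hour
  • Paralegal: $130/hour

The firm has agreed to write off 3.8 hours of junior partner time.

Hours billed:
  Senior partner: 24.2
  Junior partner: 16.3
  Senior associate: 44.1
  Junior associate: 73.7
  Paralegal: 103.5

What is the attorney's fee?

Senior partner: 24.2 × $665 = $16,093.00
Junior partner: 16.3 × $470 = $7,661.00
Senior associate: 44.1 × $455 = $20,065.50
Junior associate: 73.7 × $290 = $21,373.00
Paralegal: 103.5 × $130 = $13,455.00
Subtotal: $78,647.50
Write-off: 3.8 × $470 = $1,786.00
Total: $78,647.50 − $1,786.00 = $76,861.50

$76,861.50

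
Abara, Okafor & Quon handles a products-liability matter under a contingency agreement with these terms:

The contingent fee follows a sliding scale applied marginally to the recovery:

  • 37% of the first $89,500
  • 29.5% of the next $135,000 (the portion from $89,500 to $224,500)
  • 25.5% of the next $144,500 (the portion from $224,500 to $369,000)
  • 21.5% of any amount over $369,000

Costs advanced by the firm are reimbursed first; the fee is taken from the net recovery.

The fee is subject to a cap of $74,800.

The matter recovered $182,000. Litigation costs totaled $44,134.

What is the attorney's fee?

Fee base (net of costs): $182,000 − $44,134 = $137,866
First $89,500 at 37% = $33,115.00
Remaining $48,366 at 29.5% = $14,267.97
Fee: $33,115.00 + $14,267.97 = $47,382.97
$47,382.97 is under the $74,800 cap.

$47,382.97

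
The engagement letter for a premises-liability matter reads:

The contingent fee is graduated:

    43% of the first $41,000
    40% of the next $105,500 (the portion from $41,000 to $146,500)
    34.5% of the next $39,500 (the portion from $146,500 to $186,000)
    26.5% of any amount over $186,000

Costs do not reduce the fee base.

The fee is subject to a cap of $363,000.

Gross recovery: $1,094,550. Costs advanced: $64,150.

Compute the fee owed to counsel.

$314,223.25

Fee base is the gross recovery, $1,094,550; costs are reimbursed separately.
First $41,000 at 43% = $17,630.00
Next $105,500 at 40% = $42,200.00
Next $39,500 at 34.5% = $13,627.50
Remaining $908,550 at 26.5% = $240,765.75
Fee: $17,630.00 + $42,200.00 + $13,627.50 + $240,765.75 = $314,223.25
$314,223.25 is under the $363,000 cap.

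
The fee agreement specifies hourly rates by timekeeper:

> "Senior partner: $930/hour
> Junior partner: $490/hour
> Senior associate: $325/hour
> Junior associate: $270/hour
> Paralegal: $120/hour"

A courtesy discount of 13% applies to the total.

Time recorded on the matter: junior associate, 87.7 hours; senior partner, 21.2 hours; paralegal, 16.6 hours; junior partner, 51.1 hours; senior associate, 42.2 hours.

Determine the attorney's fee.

Senior partner: 21.2 × $930 = $19,716.00
Junior partner: 51.1 × $490 = $25,039.00
Senior associate: 42.2 × $325 = $13,715.00
Junior associate: 87.7 × $270 = $23,679.00
Paralegal: 16.6 × $120 = $1,992.00
Subtotal: $84,141.00
Less 13% discount: −$10,938.33
Total: $84,141.00 − $10,938.33 = $73,202.67

$73,202.67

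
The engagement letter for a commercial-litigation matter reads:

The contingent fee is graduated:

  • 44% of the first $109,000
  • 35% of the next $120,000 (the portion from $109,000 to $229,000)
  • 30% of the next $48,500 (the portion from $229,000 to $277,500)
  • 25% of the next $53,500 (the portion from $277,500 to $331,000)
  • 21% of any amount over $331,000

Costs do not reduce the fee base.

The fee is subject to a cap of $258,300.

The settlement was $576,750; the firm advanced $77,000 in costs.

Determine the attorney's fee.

Fee base is the gross recovery, $576,750; costs are reimbursed separately.
First $109,000 at 44% = $47,960.00
Next $120,000 at 35% = $42,000.00
Next $48,500 at 30% = $14,550.00
Next $53,500 at 25% = $13,375.00
Remaining $245,750 at 21% = $51,607.50
Fee: $47,960.00 + $42,000.00 + $14,550.00 + $13,375.00 + $51,607.50 = $169,492.50
$169,492.50 is under the $258,300 cap.

$169,492.50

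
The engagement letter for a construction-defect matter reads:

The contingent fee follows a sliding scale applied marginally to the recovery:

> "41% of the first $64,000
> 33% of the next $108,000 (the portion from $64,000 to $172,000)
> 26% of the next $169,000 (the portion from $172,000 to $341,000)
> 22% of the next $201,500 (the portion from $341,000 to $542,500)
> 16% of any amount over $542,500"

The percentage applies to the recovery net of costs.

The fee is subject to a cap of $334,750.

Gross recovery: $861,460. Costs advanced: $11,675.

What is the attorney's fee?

$199,315.60

Fee base (net of costs): $861,460 − $11,675 = $849,785
First $64,000 at 41% = $26,240.00
Next $108,000 at 33% = $35,640.00
Next $169,000 at 26% = $43,940.00
Next $201,500 at 22% = $44,330.00
Remaining $307,285 at 16% = $49,165.60
Fee: $26,240.00 + $35,640.00 + $43,940.00 + $44,330.00 + $49,165.60 = $199,315.60
$199,315.60 is under the $334,750 cap.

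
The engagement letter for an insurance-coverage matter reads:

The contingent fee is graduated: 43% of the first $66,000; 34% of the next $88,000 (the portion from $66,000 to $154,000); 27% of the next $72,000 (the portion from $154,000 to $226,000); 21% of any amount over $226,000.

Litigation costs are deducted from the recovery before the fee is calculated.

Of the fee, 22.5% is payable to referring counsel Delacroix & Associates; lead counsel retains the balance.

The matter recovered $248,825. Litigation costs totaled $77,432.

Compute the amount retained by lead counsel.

Fee base (net of costs): $248,825 − $77,432 = $171,393
First $66,000 at 43% = $28,380.00
Next $88,000 at 34% = $29,920.00
Remaining $17,393 at 27% = $4,696.11
Fee: $28,380.00 + $29,920.00 + $4,696.11 = $62,996.11
Referral share: 22.5% of $62,996.11 = $14,174.12; lead counsel retains $62,996.11 − $14,174.12 = $48,821.99.

$48,821.99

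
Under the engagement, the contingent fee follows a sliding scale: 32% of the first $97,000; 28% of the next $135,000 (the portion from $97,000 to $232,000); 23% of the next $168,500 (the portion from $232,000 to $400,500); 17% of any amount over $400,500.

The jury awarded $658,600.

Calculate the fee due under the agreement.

First $97,000 at 32% = $31,040.00
Next $135,000 at 28% = $37,800.00
Next $168,500 at 23% = $38,755.00
Remaining $258,100 at 17% = $43,877.00
Fee: $31,040.00 + $37,800.00 + $38,755.00 + $43,877.00 = $151,472.00

$151,472.00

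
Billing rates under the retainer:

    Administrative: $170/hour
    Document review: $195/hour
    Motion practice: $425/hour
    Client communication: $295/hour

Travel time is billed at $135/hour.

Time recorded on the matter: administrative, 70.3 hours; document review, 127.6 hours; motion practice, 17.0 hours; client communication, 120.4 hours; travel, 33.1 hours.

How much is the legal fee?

$84,044.50

Administrative: 70.3 × $170 = $11,951.00
Document review: 127.6 × $195 = $24,882.00
Motion practice: 17.0 × $425 = $7,225.00
Client communication: 120.4 × $295 = $35,518.00
Subtotal: $11,951.00 + $24,882.00 + $7,225.00 + $35,518.00 = $79,576.00
Travel: 33.1 × $135 = $4,468.50
Total: $79,576.00 + $4,468.50 = $84,044.50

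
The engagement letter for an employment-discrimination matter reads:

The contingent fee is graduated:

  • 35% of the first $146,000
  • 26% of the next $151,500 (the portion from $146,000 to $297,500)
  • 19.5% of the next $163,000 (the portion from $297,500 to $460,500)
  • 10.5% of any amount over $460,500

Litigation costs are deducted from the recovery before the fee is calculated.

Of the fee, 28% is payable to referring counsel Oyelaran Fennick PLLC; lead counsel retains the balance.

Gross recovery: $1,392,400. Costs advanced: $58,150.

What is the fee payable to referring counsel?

$59,925.25

Fee base (net of costs): $1,392,400 − $58,150 = $1,334,250
First $146,000 at 35% = $51,100.00
Next $151,500 at 26% = $39,390.00
Next $163,000 at 19.5% = $31,785.00
Remaining $873,750 at 10.5% = $91,743.75
Fee: $51,100.00 + $39,390.00 + $31,785.00 + $91,743.75 = $214,018.75
Referral share: 28% of $214,018.75 = $59,925.25; lead counsel retains $214,018.75 − $59,925.25 = $154,093.50.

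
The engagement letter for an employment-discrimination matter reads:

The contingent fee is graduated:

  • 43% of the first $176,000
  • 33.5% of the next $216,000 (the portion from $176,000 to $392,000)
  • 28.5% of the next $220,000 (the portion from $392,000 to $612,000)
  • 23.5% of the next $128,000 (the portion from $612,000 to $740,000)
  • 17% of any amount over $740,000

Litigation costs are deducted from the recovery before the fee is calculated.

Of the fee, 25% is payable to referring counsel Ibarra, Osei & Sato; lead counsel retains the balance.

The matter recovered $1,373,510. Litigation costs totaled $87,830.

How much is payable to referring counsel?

$83,396.40

Fee base (net of costs): $1,373,510 − $87,830 = $1,285,680
First $176,000 at 43% = $75,680.00
Next $216,000 at 33.5% = $72,360.00
Next $220,000 at 28.5% = $62,700.00
Next $128,000 at 23.5% = $30,080.00
Remaining $545,680 at 17% = $92,765.60
Fee: $75,680.00 + $72,360.00 + $62,700.00 + $30,080.00 + $92,765.60 = $333,585.60
Referral share: 25% of $333,585.60 = $83,396.40; lead counsel retains $333,585.60 − $83,396.40 = $250,189.20.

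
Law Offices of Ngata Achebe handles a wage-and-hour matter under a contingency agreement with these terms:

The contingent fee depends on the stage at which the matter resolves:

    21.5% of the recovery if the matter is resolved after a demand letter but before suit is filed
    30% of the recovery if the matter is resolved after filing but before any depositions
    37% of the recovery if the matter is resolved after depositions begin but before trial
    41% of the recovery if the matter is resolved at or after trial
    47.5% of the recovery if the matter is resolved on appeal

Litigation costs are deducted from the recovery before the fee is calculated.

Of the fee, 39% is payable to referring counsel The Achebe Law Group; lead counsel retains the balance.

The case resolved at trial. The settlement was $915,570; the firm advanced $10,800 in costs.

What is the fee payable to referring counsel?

Fee base (net of costs): $915,570 − $10,800 = $904,770
The matter resolved at trial, so the 41% rate applies.
$904,770 × 41% = $370,955.70
Referral share: 39% of $370,955.70 = $144,672.72; lead counsel retains $370,955.70 − $144,672.72 = $226,282.98.

$144,672.72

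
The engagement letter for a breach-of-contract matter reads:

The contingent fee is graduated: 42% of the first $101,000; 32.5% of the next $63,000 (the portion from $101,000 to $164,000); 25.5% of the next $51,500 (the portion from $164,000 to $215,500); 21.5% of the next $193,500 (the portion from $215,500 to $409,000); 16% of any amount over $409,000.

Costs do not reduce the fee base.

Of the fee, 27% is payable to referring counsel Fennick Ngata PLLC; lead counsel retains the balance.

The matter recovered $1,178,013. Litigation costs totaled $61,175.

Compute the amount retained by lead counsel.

Fee base is the gross recovery, $1,178,013; costs are reimbursed separately.
First $101,000 at 42% = $42,420.00
Next $63,000 at 32.5% = $20,475.00
Next $51,500 at 25.5% = $13,132.50
Next $193,500 at 21.5% = $41,602.50
Remaining $769,013 at 16% = $123,042.08
Fee: $42,420.00 + $20,475.00 + $13,132.50 + $41,602.50 + $123,042.08 = $240,672.08
Referral share: 27% of $240,672.08 = $64,981.46; lead counsel retains $240,672.08 − $64,981.46 = $175,690.62.

$175,690.62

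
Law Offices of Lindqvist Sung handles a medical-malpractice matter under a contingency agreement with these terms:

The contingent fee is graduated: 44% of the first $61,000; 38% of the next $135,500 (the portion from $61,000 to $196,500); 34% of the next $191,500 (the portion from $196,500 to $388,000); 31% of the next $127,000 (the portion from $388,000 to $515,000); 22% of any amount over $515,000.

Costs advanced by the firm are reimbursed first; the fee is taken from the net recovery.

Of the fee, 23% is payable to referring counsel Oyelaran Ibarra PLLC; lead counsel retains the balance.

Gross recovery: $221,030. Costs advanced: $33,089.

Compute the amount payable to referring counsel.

$17,267.84

Fee base (net of costs): $221,030 − $33,089 = $187,941
First $61,000 at 44% = $26,840.00
Remaining $126,941 at 38% = $48,237.58
Fee: $26,840.00 + $48,237.58 = $75,077.58
Referral share: 23% of $75,077.58 = $17,267.84; lead counsel retains $75,077.58 − $17,267.84 = $57,809.74.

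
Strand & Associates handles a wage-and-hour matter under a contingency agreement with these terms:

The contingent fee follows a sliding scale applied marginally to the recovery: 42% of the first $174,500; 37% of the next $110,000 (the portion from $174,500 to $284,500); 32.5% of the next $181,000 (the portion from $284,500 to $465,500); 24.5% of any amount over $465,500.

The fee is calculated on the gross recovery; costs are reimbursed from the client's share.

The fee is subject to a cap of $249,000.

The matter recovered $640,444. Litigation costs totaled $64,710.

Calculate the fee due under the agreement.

Fee base is the gross recovery, $640,444; costs are reimbursed separately.
First $174,500 at 42% = $73,290.00
Next $110,000 at 37% = $40,700.00
Next $181,000 at 32.5% = $58,825.00
Remaining $174,944 at 24.5% = $42,861.28
Fee: $73,290.00 + $40,700.00 + $58,825.00 + $42,861.28 = $215,676.28
$215,676.28 is under the $249,000 cap.

$215,676.28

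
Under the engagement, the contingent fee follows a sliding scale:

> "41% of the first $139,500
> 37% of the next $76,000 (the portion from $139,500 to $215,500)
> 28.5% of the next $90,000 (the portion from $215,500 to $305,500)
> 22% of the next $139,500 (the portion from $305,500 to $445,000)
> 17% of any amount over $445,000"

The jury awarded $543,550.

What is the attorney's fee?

$158,408.50

First $139,500 at 41% = $57,195.00
Next $76,000 at 37% = $28,120.00
Next $90,000 at 28.5% = $25,650.00
Next $139,500 at 22% = $30,690.00
Remaining $98,550 at 17% = $16,753.50
Fee: $57,195.00 + $28,120.00 + $25,650.00 + $30,690.00 + $16,753.50 = $158,408.50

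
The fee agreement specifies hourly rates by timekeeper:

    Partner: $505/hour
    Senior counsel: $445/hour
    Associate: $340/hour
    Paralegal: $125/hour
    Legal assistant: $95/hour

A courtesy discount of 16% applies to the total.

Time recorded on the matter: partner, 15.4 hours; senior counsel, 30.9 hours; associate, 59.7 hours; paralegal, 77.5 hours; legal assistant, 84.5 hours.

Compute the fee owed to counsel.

Partner: 15.4 × $505 = $7,777.00
Senior counsel: 30.9 × $445 = $13,750.50
Associate: 59.7 × $340 = $20,298.00
Paralegal: 77.5 × $125 = $9,687.50
Legal assistant: 84.5 × $95 = $8,027.50
Subtotal: $59,540.50
Less 16% discount: −$9,526.48
Total: $59,540.50 − $9,526.48 = $50,014.02

$50,014.02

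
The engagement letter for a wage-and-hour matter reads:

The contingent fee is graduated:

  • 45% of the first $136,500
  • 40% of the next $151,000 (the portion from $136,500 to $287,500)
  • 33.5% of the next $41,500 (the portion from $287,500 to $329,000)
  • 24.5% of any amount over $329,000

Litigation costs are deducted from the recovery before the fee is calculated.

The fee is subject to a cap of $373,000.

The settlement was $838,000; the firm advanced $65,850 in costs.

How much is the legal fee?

Fee base (net of costs): $838,000 − $65,850 = $772,150
First $136,500 at 45% = $61,425.00
Next $151,000 at 40% = $60,400.00
Next $41,500 at 33.5% = $13,902.50
Remaining $443,150 at 24.5% = $108,571.75
Fee: $61,425.00 + $60,400.00 + $13,902.50 + $108,571.75 = $244,299.25
$244,299.25 is under the $373,000 cap.

$244,299.25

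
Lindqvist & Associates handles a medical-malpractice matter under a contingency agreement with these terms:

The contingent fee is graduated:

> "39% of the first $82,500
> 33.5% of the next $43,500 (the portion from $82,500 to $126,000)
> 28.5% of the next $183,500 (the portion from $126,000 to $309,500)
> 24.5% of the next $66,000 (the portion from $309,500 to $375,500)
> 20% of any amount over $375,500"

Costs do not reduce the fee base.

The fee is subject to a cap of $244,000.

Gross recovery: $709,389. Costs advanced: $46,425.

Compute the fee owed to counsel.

$181,992.80

Fee base is the gross recovery, $709,389; costs are reimbursed separately.
First $82,500 at 39% = $32,175.00
Next $43,500 at 33.5% = $14,572.50
Next $183,500 at 28.5% = $52,297.50
Next $66,000 at 24.5% = $16,170.00
Remaining $333,889 at 20% = $66,777.80
Fee: $32,175.00 + $14,572.50 + $52,297.50 + $16,170.00 + $66,777.80 = $181,992.80
$181,992.80 is under the $244,000 cap.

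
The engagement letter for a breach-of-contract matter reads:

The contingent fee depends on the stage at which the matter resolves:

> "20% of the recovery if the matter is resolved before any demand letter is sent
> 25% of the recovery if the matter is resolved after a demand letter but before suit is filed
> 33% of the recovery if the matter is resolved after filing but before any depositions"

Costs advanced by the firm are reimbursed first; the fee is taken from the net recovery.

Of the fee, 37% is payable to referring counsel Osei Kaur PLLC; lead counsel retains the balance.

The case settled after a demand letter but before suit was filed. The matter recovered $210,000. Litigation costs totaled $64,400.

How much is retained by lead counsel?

Fee base (net of costs): $210,000 − $64,400 = $145,600
The matter settled after a demand letter but before suit was filed, so the 25% rate applies.
$145,600 × 25% = $36,400.00
Referral share: 37% of $36,400.00 = $13,468.00; lead counsel retains $36,400.00 − $13,468.00 = $22,932.00.

$22,932.00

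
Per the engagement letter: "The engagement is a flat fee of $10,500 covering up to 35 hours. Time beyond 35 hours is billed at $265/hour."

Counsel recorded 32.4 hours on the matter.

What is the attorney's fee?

$10,500.00

32.4 hours is within the 35-hour scope; only the flat fee applies.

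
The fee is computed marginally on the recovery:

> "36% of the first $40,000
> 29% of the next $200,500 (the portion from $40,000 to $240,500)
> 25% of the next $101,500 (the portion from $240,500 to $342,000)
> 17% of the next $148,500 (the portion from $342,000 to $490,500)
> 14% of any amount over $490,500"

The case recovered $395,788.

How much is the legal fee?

First $40,000 at 36% = $14,400.00
Next $200,500 at 29% = $58,145.00
Next $101,500 at 25% = $25,375.00
Remaining $53,788 at 17% = $9,143.96
Fee: $14,400.00 + $58,145.00 + $25,375.00 + $9,143.96 = $107,063.96

$107,063.96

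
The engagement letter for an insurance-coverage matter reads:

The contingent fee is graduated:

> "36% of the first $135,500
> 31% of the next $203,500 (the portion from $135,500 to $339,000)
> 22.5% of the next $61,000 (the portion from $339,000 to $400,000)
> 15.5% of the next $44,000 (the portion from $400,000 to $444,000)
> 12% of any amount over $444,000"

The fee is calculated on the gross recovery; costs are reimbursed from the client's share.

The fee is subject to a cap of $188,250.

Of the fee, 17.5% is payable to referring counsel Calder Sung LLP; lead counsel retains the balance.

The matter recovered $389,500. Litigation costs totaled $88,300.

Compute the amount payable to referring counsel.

$21,564.81

Fee base is the gross recovery, $389,500; costs are reimbursed separately.
First $135,500 at 36% = $48,780.00
Next $203,500 at 31% = $63,085.00
Remaining $50,500 at 22.5% = $11,362.50
Fee: $48,780.00 + $63,085.00 + $11,362.50 = $123,227.50
$123,227.50 is under the $188,250 cap.
Referral share: 17.5% of $123,227.50 = $21,564.81; lead counsel retains $123,227.50 − $21,564.81 = $101,662.69.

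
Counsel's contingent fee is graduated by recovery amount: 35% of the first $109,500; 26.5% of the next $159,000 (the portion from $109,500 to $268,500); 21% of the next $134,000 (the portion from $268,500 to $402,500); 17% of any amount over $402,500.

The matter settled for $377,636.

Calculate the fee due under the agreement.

First $109,500 at 35% = $38,325.00
Next $159,000 at 26.5% = $42,135.00
Remaining $109,136 at 21% = $22,918.56
Fee: $38,325.00 + $42,135.00 + $22,918.56 = $103,378.56

$103,378.56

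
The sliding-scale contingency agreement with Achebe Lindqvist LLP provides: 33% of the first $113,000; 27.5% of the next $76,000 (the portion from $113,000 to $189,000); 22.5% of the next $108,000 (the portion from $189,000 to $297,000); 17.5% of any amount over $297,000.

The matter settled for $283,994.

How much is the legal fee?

$79,563.65

First $113,000 at 33% = $37,290.00
Next $76,000 at 27.5% = $20,900.00
Remaining $94,994 at 22.5% = $21,373.65
Fee: $37,290.00 + $20,900.00 + $21,373.65 = $79,563.65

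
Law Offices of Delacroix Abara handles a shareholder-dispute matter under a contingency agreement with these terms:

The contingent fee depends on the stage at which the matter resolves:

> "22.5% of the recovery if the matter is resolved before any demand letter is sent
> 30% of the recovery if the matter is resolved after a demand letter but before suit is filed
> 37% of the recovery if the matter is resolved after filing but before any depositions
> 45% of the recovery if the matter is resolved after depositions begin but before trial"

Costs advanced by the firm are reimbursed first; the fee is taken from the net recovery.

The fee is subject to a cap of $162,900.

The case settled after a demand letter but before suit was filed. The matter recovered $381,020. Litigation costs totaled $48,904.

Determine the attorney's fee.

Fee base (net of costs): $381,020 − $48,904 = $332,116
The matter settled after a demand letter but before suit was filed, so the 30% rate applies.
$332,116 × 30% = $99,634.80
$99,634.80 is under the $162,900 cap.

$99,634.80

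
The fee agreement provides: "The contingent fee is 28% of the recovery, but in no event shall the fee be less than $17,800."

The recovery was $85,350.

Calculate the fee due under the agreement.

$23,898.00

28% of $85,350 = $23,898.00
That exceeds the $17,800 minimum.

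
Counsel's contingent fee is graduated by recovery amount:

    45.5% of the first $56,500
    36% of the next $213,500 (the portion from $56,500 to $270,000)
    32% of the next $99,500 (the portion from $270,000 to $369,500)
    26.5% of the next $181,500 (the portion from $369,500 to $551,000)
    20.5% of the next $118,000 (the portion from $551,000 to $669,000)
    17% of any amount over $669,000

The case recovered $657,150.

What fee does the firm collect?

$204,265.75

First $56,500 at 45.5% = $25,707.50
Next $213,500 at 36% = $76,860.00
Next $99,500 at 32% = $31,840.00
Next $181,500 at 26.5% = $48,097.50
Remaining $106,150 at 20.5% = $21,760.75
Fee: $25,707.50 + $76,860.00 + $31,840.00 + $48,097.50 + $21,760.75 = $204,265.75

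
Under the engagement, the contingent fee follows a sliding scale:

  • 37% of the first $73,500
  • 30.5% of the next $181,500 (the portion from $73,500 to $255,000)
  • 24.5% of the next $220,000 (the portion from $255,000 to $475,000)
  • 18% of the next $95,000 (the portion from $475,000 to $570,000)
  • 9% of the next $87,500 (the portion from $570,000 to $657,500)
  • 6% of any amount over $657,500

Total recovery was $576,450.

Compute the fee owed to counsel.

$154,133.00

First $73,500 at 37% = $27,195.00
Next $181,500 at 30.5% = $55,357.50
Next $220,000 at 24.5% = $53,900.00
Next $95,000 at 18% = $17,100.00
Remaining $6,450 at 9% = $580.50
Fee: $27,195.00 + $55,357.50 + $53,900.00 + $17,100.00 + $580.50 = $154,133.00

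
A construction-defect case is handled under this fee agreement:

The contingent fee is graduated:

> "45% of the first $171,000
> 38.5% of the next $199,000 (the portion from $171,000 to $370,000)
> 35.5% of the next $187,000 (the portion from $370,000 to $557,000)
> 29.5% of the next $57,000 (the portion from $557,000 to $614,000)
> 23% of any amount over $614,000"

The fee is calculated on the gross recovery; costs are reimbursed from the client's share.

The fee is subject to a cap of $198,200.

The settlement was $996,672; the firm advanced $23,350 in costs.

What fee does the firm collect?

Fee base is the gross recovery, $996,672; costs are reimbursed separately.
First $171,000 at 45% = $76,950.00
Next $199,000 at 38.5% = $76,615.00
Next $187,000 at 35.5% = $66,385.00
Next $57,000 at 29.5% = $16,815.00
Remaining $382,672 at 23% = $88,014.56
Fee: $76,950.00 + $76,615.00 + $66,385.00 + $16,815.00 + $88,014.56 = $324,779.56
$324,779.56 exceeds the $198,200 cap, so the fee is capped at $198,200.00.

$198,200.00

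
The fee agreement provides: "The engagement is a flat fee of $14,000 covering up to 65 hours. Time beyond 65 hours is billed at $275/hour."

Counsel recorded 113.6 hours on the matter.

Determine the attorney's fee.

$27,365.00

Flat fee: $14,000.00
Excess hours: 113.6 − 65 = 48.6
Overrun: 48.6 × $275 = $13,365.00
Total: $14,000.00 + $13,365.00 = $27,365.00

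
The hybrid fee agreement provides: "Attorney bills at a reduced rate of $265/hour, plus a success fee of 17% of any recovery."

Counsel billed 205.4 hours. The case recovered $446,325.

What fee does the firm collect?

Hourly: 205.4 × $265 = $54,431.00
Success fee: 17% of $446,325 = $75,875.25
Total: $54,431.00 + $75,875.25 = $130,306.25

$130,306.25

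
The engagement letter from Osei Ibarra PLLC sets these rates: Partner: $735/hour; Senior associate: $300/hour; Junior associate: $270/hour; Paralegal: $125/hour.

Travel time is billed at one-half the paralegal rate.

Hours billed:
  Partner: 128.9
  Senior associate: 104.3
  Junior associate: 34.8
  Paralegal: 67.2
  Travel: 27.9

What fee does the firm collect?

$145,571.25

Partner: 128.9 × $735 = $94,741.50
Senior associate: 104.3 × $300 = $31,290.00
Junior associate: 34.8 × $270 = $9,396.00
Paralegal: 67.2 × $125 = $8,400.00
Subtotal: $94,741.50 + $31,290.00 + $9,396.00 + $8,400.00 = $143,827.50
Travel: 27.9 × ($125 ÷ 2) = 27.9 × $62.50 = $1,743.75
Total: $143,827.50 + $1,743.75 = $145,571.25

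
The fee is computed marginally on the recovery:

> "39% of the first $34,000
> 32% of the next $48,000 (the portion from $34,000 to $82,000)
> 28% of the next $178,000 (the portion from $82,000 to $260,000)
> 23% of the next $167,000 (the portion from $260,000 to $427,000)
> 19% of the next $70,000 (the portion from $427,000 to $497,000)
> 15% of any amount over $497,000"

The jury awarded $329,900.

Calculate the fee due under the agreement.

First $34,000 at 39% = $13,260.00
Next $48,000 at 32% = $15,360.00
Next $178,000 at 28% = $49,840.00
Remaining $69,900 at 23% = $16,077.00
Fee: $13,260.00 + $15,360.00 + $49,840.00 + $16,077.00 = $94,537.00

$94,537.00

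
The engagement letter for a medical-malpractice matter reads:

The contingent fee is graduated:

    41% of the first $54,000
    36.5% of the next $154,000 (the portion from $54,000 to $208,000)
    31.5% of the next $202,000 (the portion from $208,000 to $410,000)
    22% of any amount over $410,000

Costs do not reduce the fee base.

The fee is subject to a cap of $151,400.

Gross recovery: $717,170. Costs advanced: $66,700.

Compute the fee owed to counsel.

Fee base is the gross recovery, $717,170; costs are reimbursed separately.
First $54,000 at 41% = $22,140.00
Next $154,000 at 36.5% = $56,210.00
Next $202,000 at 31.5% = $63,630.00
Remaining $307,170 at 22% = $67,577.40
Fee: $22,140.00 + $56,210.00 + $63,630.00 + $67,577.40 = $209,557.40
$209,557.40 exceeds the $151,400 cap, so the fee is capped at $151,400.00.

$151,400.00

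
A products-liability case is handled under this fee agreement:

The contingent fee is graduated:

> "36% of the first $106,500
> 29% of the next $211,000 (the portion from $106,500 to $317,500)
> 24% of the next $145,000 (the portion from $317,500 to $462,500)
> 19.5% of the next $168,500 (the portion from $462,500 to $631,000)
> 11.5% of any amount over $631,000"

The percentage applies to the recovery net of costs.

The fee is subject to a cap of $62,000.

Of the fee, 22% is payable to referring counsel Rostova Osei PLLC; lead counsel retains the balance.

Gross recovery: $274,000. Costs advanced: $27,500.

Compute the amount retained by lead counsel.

$48,360.00

Fee base (net of costs): $274,000 − $27,500 = $246,500
First $106,500 at 36% = $38,340.00
Remaining $140,000 at 29% = $40,600.00
Fee: $38,340.00 + $40,600.00 = $78,940.00
$78,940.00 exceeds the $62,000 cap, so the fee is capped at $62,000.00.
Referral share: 22% of $62,000.00 = $13,640.00; lead counsel retains $62,000.00 − $13,640.00 = $48,360.00.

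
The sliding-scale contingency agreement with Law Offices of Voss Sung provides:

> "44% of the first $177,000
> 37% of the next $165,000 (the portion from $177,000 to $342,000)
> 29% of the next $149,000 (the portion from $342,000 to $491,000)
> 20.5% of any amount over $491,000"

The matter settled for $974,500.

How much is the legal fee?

$281,257.50

First $177,000 at 44% = $77,880.00
Next $165,000 at 37% = $61,050.00
Next $149,000 at 29% = $43,210.00
Remaining $483,500 at 20.5% = $99,117.50
Fee: $77,880.00 + $61,050.00 + $43,210.00 + $99,117.50 = $281,257.50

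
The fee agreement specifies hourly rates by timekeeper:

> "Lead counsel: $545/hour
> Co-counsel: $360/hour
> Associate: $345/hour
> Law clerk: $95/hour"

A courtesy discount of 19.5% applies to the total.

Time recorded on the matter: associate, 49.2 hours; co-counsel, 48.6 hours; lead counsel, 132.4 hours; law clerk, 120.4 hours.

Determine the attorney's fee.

Lead counsel: 132.4 × $545 = $72,158.00
Co-counsel: 48.6 × $360 = $17,496.00
Associate: 49.2 × $345 = $16,974.00
Law clerk: 120.4 × $95 = $11,438.00
Subtotal: $118,066.00
Less 19.5% discount: −$23,022.87
Total: $118,066.00 − $23,022.87 = $95,043.13

$95,043.13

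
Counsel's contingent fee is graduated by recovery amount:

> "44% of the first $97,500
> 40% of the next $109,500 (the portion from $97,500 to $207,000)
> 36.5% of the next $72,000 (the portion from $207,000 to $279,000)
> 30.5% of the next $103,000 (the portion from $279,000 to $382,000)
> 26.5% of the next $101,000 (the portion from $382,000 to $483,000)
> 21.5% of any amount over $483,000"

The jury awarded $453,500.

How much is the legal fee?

$163,342.50

First $97,500 at 44% = $42,900.00
Next $109,500 at 40% = $43,800.00
Next $72,000 at 36.5% = $26,280.00
Next $103,000 at 30.5% = $31,415.00
Remaining $71,500 at 26.5% = $18,947.50
Fee: $42,900.00 + $43,800.00 + $26,280.00 + $31,415.00 + $18,947.50 = $163,342.50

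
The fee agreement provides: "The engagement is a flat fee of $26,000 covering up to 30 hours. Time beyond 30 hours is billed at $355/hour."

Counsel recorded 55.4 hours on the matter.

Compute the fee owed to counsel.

$35,017.00

Flat fee: $26,000.00
Excess hours: 55.4 − 30 = 25.4
Overrun: 25.4 × $355 = $9,017.00
Total: $26,000.00 + $9,017.00 = $35,017.00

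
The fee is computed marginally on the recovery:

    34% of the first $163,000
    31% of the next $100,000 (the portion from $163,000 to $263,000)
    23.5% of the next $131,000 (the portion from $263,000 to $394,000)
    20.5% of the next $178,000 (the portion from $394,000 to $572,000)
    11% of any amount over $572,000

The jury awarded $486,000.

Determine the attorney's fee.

First $163,000 at 34% = $55,420.00
Next $100,000 at 31% = $31,000.00
Next $131,000 at 23.5% = $30,785.00
Remaining $92,000 at 20.5% = $18,860.00
Fee: $55,420.00 + $31,000.00 + $30,785.00 + $18,860.00 = $136,065.00

$136,065.00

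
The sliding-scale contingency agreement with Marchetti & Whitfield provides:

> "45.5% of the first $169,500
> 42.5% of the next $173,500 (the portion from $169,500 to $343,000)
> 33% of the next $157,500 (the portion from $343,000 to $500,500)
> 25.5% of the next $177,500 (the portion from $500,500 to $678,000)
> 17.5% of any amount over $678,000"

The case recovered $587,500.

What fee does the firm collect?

$225,020.00

First $169,500 at 45.5% = $77,122.50
Next $173,500 at 42.5% = $73,737.50
Next $157,500 at 33% = $51,975.00
Remaining $87,000 at 25.5% = $22,185.00
Fee: $77,122.50 + $73,737.50 + $51,975.00 + $22,185.00 = $225,020.00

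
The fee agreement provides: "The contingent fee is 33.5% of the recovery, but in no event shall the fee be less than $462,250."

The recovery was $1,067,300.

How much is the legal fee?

$462,250.00

33.5% of $1,067,300 = $357,545.50
That is below the $462,250 minimum, so the minimum applies.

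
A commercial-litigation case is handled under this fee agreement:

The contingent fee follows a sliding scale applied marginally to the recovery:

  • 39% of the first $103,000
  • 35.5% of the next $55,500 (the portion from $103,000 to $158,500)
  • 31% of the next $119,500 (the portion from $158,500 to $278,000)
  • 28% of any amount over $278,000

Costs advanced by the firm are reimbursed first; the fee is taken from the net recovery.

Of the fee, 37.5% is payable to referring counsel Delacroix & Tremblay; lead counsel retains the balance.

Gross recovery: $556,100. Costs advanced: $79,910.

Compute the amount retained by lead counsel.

Fee base (net of costs): $556,100 − $79,910 = $476,190
First $103,000 at 39% = $40,170.00
Next $55,500 at 35.5% = $19,702.50
Next $119,500 at 31% = $37,045.00
Remaining $198,190 at 28% = $55,493.20
Fee: $40,170.00 + $19,702.50 + $37,045.00 + $55,493.20 = $152,410.70
Referral share: 37.5% of $152,410.70 = $57,154.01; lead counsel retains $152,410.70 − $57,154.01 = $95,256.69.

$95,256.69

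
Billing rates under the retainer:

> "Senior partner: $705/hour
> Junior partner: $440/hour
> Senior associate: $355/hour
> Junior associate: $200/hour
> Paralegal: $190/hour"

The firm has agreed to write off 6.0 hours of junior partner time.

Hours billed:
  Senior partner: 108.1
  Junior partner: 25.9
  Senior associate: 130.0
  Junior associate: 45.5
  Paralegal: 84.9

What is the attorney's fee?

Senior partner: 108.1 × $705 = $76,210.50
Junior partner: 25.9 × $440 = $11,396.00
Senior associate: 130.0 × $355 = $46,150.00
Junior associate: 45.5 × $200 = $9,100.00
Paralegal: 84.9 × $190 = $16,131.00
Subtotal: $158,987.50
Write-off: 6.0 × $440 = $2,640.00
Total: $158,987.50 − $2,640.00 = $156,347.50

$156,347.50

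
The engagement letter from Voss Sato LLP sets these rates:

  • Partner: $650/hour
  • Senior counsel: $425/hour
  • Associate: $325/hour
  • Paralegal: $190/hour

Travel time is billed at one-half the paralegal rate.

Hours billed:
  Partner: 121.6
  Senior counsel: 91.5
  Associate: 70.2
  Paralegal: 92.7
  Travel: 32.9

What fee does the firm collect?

$161,481.00

Partner: 121.6 × $650 = $79,040.00
Senior counsel: 91.5 × $425 = $38,887.50
Associate: 70.2 × $325 = $22,815.00
Paralegal: 92.7 × $190 = $17,613.00
Subtotal: $79,040.00 + $38,887.50 + $22,815.00 + $17,613.00 = $158,355.50
Travel: 32.9 × ($190 ÷ 2) = 32.9 × $95.00 = $3,125.50
Total: $158,355.50 + $3,125.50 = $161,481.00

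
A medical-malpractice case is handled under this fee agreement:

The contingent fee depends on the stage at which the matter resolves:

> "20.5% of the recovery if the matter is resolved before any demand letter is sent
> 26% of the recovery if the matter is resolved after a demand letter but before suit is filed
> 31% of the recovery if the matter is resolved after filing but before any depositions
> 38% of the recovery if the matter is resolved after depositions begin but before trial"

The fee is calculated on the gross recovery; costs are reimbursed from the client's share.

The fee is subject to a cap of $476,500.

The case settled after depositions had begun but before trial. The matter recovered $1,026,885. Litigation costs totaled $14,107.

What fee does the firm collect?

Fee base is the gross recovery, $1,026,885; costs are reimbursed separately.
The matter settled after depositions had begun but before trial, so the 38% rate applies.
$1,026,885 × 38% = $390,216.30
$390,216.30 is under the $476,500 cap.

$390,216.30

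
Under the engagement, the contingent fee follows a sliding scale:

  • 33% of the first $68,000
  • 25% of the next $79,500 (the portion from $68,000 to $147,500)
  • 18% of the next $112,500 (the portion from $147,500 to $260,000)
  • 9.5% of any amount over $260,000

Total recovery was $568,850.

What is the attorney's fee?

First $68,000 at 33% = $22,440.00
Next $79,500 at 25% = $19,875.00
Next $112,500 at 18% = $20,250.00
Remaining $308,850 at 9.5% = $29,340.75
Fee: $22,440.00 + $19,875.00 + $20,250.00 + $29,340.75 = $91,905.75

$91,905.75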